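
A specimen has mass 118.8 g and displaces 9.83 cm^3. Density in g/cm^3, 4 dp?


rho = 118.8 / 9.83 = 12.0855 g/cm^3


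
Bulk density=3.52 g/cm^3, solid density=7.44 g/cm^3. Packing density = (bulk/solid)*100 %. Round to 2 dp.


Packing = (3.52/7.44)*100 = 47.31 %


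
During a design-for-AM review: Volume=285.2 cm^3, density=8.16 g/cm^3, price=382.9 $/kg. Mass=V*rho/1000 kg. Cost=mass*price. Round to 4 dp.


Mass = 285.2*8.16/1000 = 2.327232 kg
Cost = 2.327232 * 382.9 = 891.0971 $


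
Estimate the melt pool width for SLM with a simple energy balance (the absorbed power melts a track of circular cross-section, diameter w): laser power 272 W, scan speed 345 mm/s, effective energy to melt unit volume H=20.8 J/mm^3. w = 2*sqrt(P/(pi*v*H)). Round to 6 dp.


w = 2*sqrt(272/(pi*345*20.8)) = 0.219684 mm


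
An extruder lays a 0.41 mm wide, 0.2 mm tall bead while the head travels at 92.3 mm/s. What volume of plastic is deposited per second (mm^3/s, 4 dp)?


Rate = 0.41 * 0.2 * 92.3 = 7.5686 mm^3/s


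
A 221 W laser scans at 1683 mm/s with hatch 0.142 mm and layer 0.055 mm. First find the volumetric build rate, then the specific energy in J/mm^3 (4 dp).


Build rate = 1683 * 0.142 * 0.055 = 13.14423 mm^3/s
SE = 221 / 13.14423 = 16.8135 J/mm^3


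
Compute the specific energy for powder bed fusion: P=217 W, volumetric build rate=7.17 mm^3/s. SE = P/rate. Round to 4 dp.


SE = 217 / 7.17 = 30.265 J/mm^3


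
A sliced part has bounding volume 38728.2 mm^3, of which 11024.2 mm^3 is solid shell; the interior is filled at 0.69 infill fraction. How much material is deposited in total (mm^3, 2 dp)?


V_infill = (38728.2 - 11024.2) * 0.69 = 19115.76
V_total = 11024.2 + 19115.76 = 30139.96 mm^3


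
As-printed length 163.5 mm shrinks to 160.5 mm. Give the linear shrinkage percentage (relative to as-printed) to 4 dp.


Shrinkage = ((163.5-160.5)/163.5)*100 = 1.8349 %


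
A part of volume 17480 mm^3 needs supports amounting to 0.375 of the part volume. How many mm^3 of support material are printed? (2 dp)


V_support = 17480 * 0.375 = 6555.0 mm^3


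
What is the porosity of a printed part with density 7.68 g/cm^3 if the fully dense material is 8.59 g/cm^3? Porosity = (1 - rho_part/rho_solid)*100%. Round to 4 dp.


Porosity = (1-7.68/8.59)*100 = 10.5937 %


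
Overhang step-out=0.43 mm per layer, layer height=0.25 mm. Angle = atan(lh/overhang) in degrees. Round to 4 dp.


angle = atan(0.25/0.43) = 30.1735 degrees


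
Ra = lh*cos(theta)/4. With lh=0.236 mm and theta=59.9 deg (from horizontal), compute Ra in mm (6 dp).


Ra = 0.236 * cos(59.9) / 4 = 0.029589 mm


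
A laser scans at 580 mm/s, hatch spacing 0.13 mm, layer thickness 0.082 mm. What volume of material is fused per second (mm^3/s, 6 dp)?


Rate = 580 * 0.13 * 0.082 = 6.1828 mm^3/s


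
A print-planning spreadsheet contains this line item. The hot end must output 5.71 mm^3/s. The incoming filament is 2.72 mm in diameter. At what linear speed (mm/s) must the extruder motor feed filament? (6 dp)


A = pi*(2.72/2)^2 = 5.81069
v = 5.71 / 5.81069 = 0.982672 mm/s


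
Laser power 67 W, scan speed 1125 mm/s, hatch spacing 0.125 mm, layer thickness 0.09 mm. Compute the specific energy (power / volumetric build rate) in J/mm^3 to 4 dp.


Build rate = 1125 * 0.125 * 0.09 = 12.65625 mm^3/s
SE = 67 / 12.65625 = 5.2938 J/mm^3


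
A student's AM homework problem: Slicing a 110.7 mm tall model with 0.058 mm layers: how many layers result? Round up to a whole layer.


Layers = ceil(110.7/0.058) = 1909


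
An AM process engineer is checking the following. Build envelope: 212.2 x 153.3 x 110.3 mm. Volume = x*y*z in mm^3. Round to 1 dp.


V = 212.2 * 153.3 * 110.3 = 3588087.7 mm^3


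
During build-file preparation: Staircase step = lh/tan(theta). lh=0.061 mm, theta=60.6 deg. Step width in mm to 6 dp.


step = 0.061 / tan(60.6) = 0.034372 mm


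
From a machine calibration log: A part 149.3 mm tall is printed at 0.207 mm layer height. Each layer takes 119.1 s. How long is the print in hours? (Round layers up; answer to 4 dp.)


Layers = ceil(149.3/0.207) = 722
t = 722 * 119.1 / 3600 = 23.8862 hrs


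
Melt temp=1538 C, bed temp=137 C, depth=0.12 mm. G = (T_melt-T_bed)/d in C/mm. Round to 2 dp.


G = (1538-137)/0.12 = 11675.0 C/mm


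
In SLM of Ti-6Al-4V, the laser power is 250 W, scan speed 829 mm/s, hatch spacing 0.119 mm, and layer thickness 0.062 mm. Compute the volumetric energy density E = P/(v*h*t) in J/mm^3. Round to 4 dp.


E = 250 / (829*0.119*0.062) = 40.874 J/mm^3


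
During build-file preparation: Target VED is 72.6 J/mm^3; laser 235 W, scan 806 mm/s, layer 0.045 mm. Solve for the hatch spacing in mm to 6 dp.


h = 235 / (72.6*806*0.045) = 0.089245 mm


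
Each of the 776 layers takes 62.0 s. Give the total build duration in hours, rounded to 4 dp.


t = 776 * 62.0 / 3600 = 13.3644 hrs


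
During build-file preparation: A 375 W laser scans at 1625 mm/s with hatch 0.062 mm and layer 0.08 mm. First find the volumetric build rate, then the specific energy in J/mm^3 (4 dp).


Build rate = 1625 * 0.062 * 0.08 = 8.06 mm^3/s
SE = 375 / 8.06 = 46.5261 J/mm^3


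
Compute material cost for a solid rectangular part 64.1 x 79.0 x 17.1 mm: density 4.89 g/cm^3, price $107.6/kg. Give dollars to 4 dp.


V = 64.1 * 79.0 * 17.1 = 86592.69 mm^3 = 86.59269 cm^3
Mass = 86.59269 * 4.89 / 1000 = 0.42343825 kg
Cost = 0.42343825 * 107.6 = 45.562 $


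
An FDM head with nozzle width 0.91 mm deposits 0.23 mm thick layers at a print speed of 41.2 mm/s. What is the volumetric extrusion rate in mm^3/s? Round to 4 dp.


Rate = 0.91 * 0.23 * 41.2 = 8.6232 mm^3/s


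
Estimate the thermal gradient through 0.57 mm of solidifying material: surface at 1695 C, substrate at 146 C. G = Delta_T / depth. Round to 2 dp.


G = (1695-146)/0.57 = 2717.54 C/mm


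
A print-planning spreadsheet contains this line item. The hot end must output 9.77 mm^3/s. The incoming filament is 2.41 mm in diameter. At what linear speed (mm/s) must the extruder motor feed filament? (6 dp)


A = pi*(2.41/2)^2 = 4.561671
v = 9.77 / 4.561671 = 2.141759 mm/s


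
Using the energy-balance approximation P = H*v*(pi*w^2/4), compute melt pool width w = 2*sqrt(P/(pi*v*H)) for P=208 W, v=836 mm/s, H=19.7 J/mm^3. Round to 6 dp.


w = 2*sqrt(208/(pi*836*19.7)) = 0.126809 mm


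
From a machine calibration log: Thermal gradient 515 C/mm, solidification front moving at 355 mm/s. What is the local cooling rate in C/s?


CR = 515 * 355 = 182825 C/s


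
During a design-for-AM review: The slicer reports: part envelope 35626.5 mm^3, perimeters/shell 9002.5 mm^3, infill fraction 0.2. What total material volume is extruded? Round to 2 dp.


V_infill = (35626.5 - 9002.5) * 0.2 = 5324.8
V_total = 9002.5 + 5324.8 = 14327.3 mm^3


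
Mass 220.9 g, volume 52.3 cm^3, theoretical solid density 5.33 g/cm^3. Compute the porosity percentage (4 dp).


rho_part = 220.9 / 52.3 = 4.22370937 g/cm^3
Porosity = (1 - 4.22370937/5.33)*100 = 20.7559 %


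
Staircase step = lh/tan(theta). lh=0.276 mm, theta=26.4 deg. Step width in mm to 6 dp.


step = 0.276 / tan(26.4) = 0.555998 mm


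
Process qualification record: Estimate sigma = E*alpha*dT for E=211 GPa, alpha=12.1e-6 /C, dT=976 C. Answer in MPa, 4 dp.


sigma = 211*1000 * 12.1e-6 * 976 = 2491.8256 MPa


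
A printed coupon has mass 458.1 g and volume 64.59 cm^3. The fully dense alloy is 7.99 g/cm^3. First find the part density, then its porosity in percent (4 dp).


rho_part = 458.1 / 64.59 = 7.09242917 g/cm^3
Porosity = (1 - 7.09242917/7.99)*100 = 11.2337 %


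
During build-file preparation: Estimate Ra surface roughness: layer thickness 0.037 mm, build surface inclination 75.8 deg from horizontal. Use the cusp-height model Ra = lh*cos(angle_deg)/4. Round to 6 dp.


Ra = 0.037 * cos(75.8) / 4 = 0.002269 mm


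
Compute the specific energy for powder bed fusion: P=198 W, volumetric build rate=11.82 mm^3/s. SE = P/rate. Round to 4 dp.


SE = 198 / 11.82 = 16.7513 J/mm^3


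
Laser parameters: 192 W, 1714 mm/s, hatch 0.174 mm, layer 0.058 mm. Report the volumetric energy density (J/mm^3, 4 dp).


E = 192 / (1714*0.174*0.058) = 11.0997 J/mm^3


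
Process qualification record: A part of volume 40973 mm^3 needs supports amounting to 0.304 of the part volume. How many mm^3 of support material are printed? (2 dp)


V_support = 40973 * 0.304 = 12455.79 mm^3


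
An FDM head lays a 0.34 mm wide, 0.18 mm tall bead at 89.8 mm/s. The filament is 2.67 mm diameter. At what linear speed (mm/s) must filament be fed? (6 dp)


Q = 0.34 * 0.18 * 89.8 = 5.49576 mm^3/s
A_fil = pi*(2.67/2)^2 = 5.59902497 mm^2
v_feed = 5.49576 / 5.59902497 = 0.981557 mm/s


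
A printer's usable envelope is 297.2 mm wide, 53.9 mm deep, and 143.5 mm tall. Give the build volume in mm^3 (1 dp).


V = 297.2 * 53.9 * 143.5 = 2298738.0 mm^3


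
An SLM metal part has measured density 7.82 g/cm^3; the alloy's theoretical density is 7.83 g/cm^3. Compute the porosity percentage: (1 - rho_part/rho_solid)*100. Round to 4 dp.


Porosity = (1-7.82/7.83)*100 = 0.1277 %


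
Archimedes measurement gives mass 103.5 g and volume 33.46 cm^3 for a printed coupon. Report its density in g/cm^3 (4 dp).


rho = 103.5 / 33.46 = 3.0932 g/cm^3


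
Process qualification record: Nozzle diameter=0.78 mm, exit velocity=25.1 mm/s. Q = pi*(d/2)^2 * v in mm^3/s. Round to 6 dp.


A = pi*(0.78/2)^2 = 0.47783624 mm^2
Q = 0.47783624 * 25.1 = 11.99369 mm^3/s


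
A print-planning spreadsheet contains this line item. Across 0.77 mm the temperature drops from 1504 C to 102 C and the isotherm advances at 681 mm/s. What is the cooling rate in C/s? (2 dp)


G = (1504-102)/0.77 = 1820.77922078 C/mm
CR = 1820.77922078 * 681 = 1239950.65 C/s


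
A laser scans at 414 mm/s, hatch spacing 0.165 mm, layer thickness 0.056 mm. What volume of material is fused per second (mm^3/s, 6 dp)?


Rate = 414 * 0.165 * 0.056 = 3.82536 mm^3/s


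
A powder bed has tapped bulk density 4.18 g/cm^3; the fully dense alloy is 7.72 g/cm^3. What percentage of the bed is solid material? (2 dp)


Packing = (4.18/7.72)*100 = 54.15 %


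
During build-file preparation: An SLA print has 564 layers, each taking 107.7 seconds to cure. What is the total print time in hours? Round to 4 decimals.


t = 564 * 107.7 / 3600 = 16.873 hrs


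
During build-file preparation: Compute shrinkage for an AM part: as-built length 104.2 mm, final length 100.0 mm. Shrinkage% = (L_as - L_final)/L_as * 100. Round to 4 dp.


Shrinkage = ((104.2-100.0)/104.2)*100 = 4.0307 %


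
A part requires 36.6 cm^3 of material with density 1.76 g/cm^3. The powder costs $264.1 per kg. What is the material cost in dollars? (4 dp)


Mass = 36.6*1.76/1000 = 0.064416 kg
Cost = 0.064416 * 264.1 = 17.0123 $


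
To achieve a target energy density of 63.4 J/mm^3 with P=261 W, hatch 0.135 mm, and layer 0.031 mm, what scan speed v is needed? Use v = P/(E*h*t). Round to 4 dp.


v = 261 / (63.4*0.135*0.031) = 983.6844 mm/s


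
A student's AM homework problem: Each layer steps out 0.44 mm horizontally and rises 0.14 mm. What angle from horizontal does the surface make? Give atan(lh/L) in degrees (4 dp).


angle = atan(0.14/0.44) = 17.6501 degrees


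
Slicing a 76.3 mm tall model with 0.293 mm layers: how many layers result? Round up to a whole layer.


Layers = ceil(76.3/0.293) = 261


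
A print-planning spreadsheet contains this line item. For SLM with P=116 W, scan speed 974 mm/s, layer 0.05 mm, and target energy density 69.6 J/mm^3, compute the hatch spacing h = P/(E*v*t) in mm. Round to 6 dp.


h = 116 / (69.6*974*0.05) = 0.034223 mm


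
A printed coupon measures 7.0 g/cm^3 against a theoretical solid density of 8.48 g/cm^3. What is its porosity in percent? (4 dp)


Porosity = (1-7.0/8.48)*100 = 17.4528 %


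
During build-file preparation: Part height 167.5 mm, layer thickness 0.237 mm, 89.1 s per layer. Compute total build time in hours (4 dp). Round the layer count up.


Layers = ceil(167.5/0.237) = 707
t = 707 * 89.1 / 3600 = 17.4983 hrs


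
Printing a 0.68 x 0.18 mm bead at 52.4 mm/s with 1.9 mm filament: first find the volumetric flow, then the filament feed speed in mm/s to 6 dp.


Q = 0.68 * 0.18 * 52.4 = 6.41376 mm^3/s
A_fil = pi*(1.9/2)^2 = 2.83528737 mm^2
v_feed = 6.41376 / 2.83528737 = 2.26212 mm/s


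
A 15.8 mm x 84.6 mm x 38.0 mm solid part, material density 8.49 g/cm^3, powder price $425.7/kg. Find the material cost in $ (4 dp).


V = 15.8 * 84.6 * 38.0 = 50793.84 mm^3 = 50.79384 cm^3
Mass = 50.79384 * 8.49 / 1000 = 0.4312397 kg
Cost = 0.4312397 * 425.7 = 183.5787 $


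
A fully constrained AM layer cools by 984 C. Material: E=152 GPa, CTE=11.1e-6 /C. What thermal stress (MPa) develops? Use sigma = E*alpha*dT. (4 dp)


sigma = 152*1000 * 11.1e-6 * 984 = 1660.2048 MPa


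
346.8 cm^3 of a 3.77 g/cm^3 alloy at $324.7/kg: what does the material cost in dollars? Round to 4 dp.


Mass = 346.8*3.77/1000 = 1.307436 kg
Cost = 1.307436 * 324.7 = 424.5245 $


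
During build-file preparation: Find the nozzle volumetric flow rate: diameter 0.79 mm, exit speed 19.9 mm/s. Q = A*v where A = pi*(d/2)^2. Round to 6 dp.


A = pi*(0.79/2)^2 = 0.49016699 mm^2
Q = 0.49016699 * 19.9 = 9.754323 mm^3/s


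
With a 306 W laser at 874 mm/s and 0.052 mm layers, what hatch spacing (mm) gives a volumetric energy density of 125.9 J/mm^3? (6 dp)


h = 306 / (125.9*874*0.052) = 0.053479 mm


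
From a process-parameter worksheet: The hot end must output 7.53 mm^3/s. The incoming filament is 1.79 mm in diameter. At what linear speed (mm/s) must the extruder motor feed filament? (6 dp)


A = pi*(1.79/2)^2 = 2.516494
v = 7.53 / 2.516494 = 2.992258 mm/s


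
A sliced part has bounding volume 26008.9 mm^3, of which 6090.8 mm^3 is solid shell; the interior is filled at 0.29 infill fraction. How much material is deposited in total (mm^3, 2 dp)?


V_infill = (26008.9 - 6090.8) * 0.29 = 5776.25
V_total = 6090.8 + 5776.25 = 11867.05 mm^3


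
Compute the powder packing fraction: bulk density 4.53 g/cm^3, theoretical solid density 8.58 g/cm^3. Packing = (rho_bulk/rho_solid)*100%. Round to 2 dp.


Packing = (4.53/8.58)*100 = 52.8 %


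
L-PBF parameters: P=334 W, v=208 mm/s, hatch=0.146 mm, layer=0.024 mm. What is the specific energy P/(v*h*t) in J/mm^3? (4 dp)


Build rate = 208 * 0.146 * 0.024 = 0.728832 mm^3/s
SE = 334 / 0.728832 = 458.2675 J/mm^3


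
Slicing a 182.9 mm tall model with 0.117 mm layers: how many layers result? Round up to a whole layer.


Layers = ceil(182.9/0.117) = 1564


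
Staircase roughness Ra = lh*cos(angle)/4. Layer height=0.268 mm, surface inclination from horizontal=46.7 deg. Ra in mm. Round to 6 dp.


Ra = 0.268 * cos(46.7) / 4 = 0.04595 mm


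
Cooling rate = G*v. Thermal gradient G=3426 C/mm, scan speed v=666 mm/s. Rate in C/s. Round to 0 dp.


CR = 3426 * 666 = 2281716 C/s


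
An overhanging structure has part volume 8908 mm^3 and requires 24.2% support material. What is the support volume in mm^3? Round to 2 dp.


V_support = 8908 * 0.242 = 2155.74 mm^3


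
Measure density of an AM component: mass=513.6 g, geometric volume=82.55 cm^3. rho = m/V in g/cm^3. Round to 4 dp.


rho = 513.6 / 82.55 = 6.2217 g/cm^3


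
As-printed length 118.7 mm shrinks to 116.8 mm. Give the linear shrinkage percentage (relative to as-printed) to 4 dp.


Shrinkage = ((118.7-116.8)/118.7)*100 = 1.6007 %


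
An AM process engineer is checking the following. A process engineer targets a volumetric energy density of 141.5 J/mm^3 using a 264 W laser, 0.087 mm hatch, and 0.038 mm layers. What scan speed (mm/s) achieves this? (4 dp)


v = 264 / (141.5*0.087*0.038) = 564.3449 mm/s


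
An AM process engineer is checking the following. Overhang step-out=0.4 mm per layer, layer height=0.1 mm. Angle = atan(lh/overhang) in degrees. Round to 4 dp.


angle = atan(0.1/0.4) = 14.0362 degrees


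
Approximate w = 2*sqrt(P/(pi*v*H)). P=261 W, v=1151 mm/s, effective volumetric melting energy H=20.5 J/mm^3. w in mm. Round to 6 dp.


w = 2*sqrt(261/(pi*1151*20.5)) = 0.118675 mm


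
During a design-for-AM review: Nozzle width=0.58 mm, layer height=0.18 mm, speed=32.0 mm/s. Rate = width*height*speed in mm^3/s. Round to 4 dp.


Rate = 0.58 * 0.18 * 32.0 = 3.3408 mm^3/s


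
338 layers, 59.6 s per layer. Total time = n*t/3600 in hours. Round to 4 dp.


t = 338 * 59.6 / 3600 = 5.5958 hrs


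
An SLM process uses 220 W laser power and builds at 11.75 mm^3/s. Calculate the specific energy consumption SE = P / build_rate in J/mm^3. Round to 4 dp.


SE = 220 / 11.75 = 18.7234 J/mm^3


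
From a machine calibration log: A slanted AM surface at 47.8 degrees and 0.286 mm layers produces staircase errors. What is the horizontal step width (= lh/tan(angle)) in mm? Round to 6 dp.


step = 0.286 / tan(47.8) = 0.259329 mm


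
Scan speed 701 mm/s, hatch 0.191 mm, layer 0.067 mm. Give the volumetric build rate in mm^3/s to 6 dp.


Rate = 701 * 0.191 * 0.067 = 8.970697 mm^3/s


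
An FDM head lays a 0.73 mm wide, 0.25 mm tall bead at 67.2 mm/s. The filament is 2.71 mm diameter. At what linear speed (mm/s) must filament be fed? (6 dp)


Q = 0.73 * 0.25 * 67.2 = 12.264 mm^3/s
A_fil = pi*(2.71/2)^2 = 5.76804265 mm^2
v_feed = 12.264 / 5.76804265 = 2.126198 mm/s


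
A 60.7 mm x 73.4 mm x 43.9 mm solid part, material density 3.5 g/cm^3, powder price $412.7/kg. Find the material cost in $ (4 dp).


V = 60.7 * 73.4 * 43.9 = 195591.182 mm^3 = 195.591182 cm^3
Mass = 195.591182 * 3.5 / 1000 = 0.68456914 kg
Cost = 0.68456914 * 412.7 = 282.5217 $


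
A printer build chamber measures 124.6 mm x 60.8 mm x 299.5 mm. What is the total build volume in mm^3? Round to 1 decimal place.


V = 124.6 * 60.8 * 299.5 = 2268916.2 mm^3


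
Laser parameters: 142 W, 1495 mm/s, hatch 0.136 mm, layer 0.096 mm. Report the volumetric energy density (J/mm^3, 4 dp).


E = 142 / (1495*0.136*0.096) = 7.2751 J/mm^3


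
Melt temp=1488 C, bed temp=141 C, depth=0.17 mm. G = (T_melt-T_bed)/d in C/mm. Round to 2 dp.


G = (1488-141)/0.17 = 7923.53 C/mm


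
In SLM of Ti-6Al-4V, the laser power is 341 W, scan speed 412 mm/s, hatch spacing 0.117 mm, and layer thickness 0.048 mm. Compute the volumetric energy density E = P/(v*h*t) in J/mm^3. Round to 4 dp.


E = 341 / (412*0.117*0.048) = 147.3771 J/mm^3


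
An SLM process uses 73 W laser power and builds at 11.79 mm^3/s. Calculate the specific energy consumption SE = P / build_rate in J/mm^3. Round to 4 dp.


SE = 73 / 11.79 = 6.1917 J/mm^3


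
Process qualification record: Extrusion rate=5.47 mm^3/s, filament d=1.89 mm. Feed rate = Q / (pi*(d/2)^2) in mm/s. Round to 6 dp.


A = pi*(1.89/2)^2 = 2.805521
v = 5.47 / 2.805521 = 1.949727 mm/s


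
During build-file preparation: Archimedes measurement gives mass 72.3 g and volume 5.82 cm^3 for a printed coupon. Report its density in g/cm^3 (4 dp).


rho = 72.3 / 5.82 = 12.4227 g/cm^3


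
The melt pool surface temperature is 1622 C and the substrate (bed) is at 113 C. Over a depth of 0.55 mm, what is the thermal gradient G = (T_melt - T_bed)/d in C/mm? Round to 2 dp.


G = (1622-113)/0.55 = 2743.64 C/mm


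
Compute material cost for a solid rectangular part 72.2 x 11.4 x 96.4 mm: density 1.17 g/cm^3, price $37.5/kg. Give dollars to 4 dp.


V = 72.2 * 11.4 * 96.4 = 79344.912 mm^3 = 79.344912 cm^3
Mass = 79.344912 * 1.17 / 1000 = 0.09283355 kg
Cost = 0.09283355 * 37.5 = 3.4813 $


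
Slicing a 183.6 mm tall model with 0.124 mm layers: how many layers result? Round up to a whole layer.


Layers = ceil(183.6/0.124) = 1481


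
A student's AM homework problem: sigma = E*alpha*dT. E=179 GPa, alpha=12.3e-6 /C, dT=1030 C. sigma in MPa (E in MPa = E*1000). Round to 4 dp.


sigma = 179*1000 * 12.3e-6 * 1030 = 2267.751 MPa


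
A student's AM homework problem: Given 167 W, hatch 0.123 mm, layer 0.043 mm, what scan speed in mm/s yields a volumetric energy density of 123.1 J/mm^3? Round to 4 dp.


v = 167 / (123.1*0.123*0.043) = 256.4985 mm/s


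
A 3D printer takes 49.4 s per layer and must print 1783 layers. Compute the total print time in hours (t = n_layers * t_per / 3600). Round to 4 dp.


t = 1783 * 49.4 / 3600 = 24.4667 hrs


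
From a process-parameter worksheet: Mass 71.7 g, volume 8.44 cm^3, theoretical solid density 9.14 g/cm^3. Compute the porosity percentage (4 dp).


rho_part = 71.7 / 8.44 = 8.49526066 g/cm^3
Porosity = (1 - 8.49526066/9.14)*100 = 7.054 %


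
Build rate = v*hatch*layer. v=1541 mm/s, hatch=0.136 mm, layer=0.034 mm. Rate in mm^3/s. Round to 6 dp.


Rate = 1541 * 0.136 * 0.034 = 7.125584 mm^3/s


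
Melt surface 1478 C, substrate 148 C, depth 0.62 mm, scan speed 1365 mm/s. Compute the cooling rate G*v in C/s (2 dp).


G = (1478-148)/0.62 = 2145.16129032 C/mm
CR = 2145.16129032 * 1365 = 2928145.16 C/s


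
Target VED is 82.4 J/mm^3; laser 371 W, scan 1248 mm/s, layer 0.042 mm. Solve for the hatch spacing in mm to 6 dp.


h = 371 / (82.4*1248*0.042) = 0.085898 mm


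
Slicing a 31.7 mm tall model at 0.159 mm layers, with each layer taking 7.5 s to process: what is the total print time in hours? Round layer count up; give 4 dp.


Layers = ceil(31.7/0.159) = 200
t = 200 * 7.5 / 3600 = 0.4167 hrs


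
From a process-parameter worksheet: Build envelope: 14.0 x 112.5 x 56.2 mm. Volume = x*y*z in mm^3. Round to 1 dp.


V = 14.0 * 112.5 * 56.2 = 88515.0 mm^3


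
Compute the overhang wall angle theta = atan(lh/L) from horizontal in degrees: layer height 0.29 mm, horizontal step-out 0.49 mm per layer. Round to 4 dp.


angle = atan(0.29/0.49) = 30.6186 degrees


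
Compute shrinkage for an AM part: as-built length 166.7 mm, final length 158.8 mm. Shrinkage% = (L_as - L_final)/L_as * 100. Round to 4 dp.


Shrinkage = ((166.7-158.8)/166.7)*100 = 4.7391 %


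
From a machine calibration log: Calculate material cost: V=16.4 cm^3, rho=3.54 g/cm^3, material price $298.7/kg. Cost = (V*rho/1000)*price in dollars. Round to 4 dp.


Mass = 16.4*3.54/1000 = 0.058056 kg
Cost = 0.058056 * 298.7 = 17.3413 $


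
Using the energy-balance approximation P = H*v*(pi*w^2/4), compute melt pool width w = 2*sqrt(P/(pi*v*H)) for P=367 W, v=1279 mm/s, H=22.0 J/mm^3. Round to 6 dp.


w = 2*sqrt(367/(pi*1279*22.0)) = 0.128867 mm


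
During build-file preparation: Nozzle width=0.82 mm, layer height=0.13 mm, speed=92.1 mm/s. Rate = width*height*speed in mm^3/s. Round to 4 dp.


Rate = 0.82 * 0.13 * 92.1 = 9.8179 mm^3/s


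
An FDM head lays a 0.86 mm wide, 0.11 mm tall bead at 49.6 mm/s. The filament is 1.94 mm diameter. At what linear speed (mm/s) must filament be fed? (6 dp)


Q = 0.86 * 0.11 * 49.6 = 4.69216 mm^3/s
A_fil = pi*(1.94/2)^2 = 2.95592453 mm^2
v_feed = 4.69216 / 2.95592453 = 1.587375 mm/s


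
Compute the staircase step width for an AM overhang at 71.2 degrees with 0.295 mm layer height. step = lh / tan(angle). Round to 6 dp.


step = 0.295 / tan(71.2) = 0.100426 mm


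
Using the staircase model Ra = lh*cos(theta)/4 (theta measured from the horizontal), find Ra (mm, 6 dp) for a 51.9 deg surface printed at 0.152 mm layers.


Ra = 0.152 * cos(51.9) / 4 = 0.023447 mm


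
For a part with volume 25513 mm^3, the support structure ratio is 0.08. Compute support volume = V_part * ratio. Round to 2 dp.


V_support = 25513 * 0.08 = 2041.04 mm^3


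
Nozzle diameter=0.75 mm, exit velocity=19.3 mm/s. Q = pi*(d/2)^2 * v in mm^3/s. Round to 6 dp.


A = pi*(0.75/2)^2 = 0.44178647 mm^2
Q = 0.44178647 * 19.3 = 8.526479 mm^3/s


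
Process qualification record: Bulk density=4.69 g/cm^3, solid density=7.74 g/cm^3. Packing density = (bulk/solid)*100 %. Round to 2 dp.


Packing = (4.69/7.74)*100 = 60.59 %


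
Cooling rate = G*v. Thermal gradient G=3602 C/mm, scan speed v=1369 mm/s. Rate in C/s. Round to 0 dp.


CR = 3602 * 1369 = 4931138 C/s


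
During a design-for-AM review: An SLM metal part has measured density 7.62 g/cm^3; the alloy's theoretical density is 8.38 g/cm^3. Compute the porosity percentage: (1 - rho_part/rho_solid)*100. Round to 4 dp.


Porosity = (1-7.62/8.38)*100 = 9.0692 %


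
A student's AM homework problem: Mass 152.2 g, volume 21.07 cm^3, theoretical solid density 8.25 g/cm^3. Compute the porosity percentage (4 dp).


rho_part = 152.2 / 21.07 = 7.22354058 g/cm^3
Porosity = (1 - 7.22354058/8.25)*100 = 12.4419 %


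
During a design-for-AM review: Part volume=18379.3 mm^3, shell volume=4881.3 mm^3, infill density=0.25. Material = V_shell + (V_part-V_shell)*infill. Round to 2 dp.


V_infill = (18379.3 - 4881.3) * 0.25 = 3374.5
V_total = 4881.3 + 3374.5 = 8255.8 mm^3


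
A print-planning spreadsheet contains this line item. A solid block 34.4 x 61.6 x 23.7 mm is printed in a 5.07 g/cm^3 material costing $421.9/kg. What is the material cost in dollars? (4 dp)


V = 34.4 * 61.6 * 23.7 = 50221.248 mm^3 = 50.221248 cm^3
Mass = 50.221248 * 5.07 / 1000 = 0.25462173 kg
Cost = 0.25462173 * 421.9 = 107.4249 $


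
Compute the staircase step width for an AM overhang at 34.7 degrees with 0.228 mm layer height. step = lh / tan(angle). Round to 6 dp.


step = 0.228 / tan(34.7) = 0.329274 mm


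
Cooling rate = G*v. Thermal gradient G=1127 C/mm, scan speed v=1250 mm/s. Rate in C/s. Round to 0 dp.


CR = 1127 * 1250 = 1408750 C/s


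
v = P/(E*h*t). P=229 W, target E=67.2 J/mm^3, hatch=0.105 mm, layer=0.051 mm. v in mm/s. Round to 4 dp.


v = 229 / (67.2*0.105*0.051) = 636.3657 mm/s


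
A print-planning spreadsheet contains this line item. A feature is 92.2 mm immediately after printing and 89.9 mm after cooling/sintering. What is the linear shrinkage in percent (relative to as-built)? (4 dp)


Shrinkage = ((92.2-89.9)/92.2)*100 = 2.4946 %


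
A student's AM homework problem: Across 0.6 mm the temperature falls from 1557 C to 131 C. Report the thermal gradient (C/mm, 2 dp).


G = (1557-131)/0.6 = 2376.67 C/mm


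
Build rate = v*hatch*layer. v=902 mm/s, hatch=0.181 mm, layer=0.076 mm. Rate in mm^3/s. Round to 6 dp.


Rate = 902 * 0.181 * 0.076 = 12.407912 mm^3/s


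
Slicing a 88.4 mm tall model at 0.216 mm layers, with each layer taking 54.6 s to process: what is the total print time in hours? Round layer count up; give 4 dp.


Layers = ceil(88.4/0.216) = 410
t = 410 * 54.6 / 3600 = 6.2183 hrs


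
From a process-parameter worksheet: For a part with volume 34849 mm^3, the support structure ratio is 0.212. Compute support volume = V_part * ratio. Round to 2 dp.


V_support = 34849 * 0.212 = 7387.99 mm^3


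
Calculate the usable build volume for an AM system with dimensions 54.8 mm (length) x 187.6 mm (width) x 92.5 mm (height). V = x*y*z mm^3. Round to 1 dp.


V = 54.8 * 187.6 * 92.5 = 950944.4 mm^3


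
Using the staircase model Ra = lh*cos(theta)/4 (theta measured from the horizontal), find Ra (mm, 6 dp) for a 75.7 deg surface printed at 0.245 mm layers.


Ra = 0.245 * cos(75.7) / 4 = 0.015129 mm


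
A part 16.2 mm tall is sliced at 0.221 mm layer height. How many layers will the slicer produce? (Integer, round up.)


Layers = ceil(16.2/0.221) = 74


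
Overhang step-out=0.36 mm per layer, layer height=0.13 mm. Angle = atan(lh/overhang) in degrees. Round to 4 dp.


angle = atan(0.13/0.36) = 19.8552 degrees


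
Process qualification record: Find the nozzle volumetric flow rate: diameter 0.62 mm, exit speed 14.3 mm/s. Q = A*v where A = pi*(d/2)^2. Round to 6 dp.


A = pi*(0.62/2)^2 = 0.30190705 mm^2
Q = 0.30190705 * 14.3 = 4.317271 mm^3/s


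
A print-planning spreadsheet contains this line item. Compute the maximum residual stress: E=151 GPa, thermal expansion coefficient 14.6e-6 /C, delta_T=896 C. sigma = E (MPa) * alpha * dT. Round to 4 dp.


sigma = 151*1000 * 14.6e-6 * 896 = 1975.3216 MPa


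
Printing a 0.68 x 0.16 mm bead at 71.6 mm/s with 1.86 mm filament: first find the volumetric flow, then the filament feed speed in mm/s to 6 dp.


Q = 0.68 * 0.16 * 71.6 = 7.79008 mm^3/s
A_fil = pi*(1.86/2)^2 = 2.71716349 mm^2
v_feed = 7.79008 / 2.71716349 = 2.86699 mm/s


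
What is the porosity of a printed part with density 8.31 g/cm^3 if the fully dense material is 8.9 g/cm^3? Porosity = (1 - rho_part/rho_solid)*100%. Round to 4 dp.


Porosity = (1-8.31/8.9)*100 = 6.6292 %


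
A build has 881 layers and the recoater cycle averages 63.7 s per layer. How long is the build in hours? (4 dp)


t = 881 * 63.7 / 3600 = 15.5888 hrs


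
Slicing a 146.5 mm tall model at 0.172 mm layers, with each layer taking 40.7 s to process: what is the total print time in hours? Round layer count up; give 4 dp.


Layers = ceil(146.5/0.172) = 852
t = 852 * 40.7 / 3600 = 9.6323 hrs


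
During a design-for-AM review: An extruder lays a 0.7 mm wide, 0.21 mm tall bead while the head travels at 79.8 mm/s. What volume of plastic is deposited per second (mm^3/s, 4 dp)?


Rate = 0.7 * 0.21 * 79.8 = 11.7306 mm^3/s


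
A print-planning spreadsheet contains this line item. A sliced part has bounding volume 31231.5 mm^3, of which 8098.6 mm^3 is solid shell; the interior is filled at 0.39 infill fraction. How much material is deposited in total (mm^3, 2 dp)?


V_infill = (31231.5 - 8098.6) * 0.39 = 9021.83
V_total = 8098.6 + 9021.83 = 17120.43 mm^3


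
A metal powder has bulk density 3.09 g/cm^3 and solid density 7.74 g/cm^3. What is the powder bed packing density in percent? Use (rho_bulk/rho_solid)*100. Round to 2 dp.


Packing = (3.09/7.74)*100 = 39.92 %


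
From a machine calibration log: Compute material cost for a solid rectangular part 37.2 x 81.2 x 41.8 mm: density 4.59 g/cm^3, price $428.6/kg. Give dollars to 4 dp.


V = 37.2 * 81.2 * 41.8 = 126262.752 mm^3 = 126.262752 cm^3
Mass = 126.262752 * 4.59 / 1000 = 0.57954603 kg
Cost = 0.57954603 * 428.6 = 248.3934 $


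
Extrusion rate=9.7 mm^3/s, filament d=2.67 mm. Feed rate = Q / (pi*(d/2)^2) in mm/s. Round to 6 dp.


A = pi*(2.67/2)^2 = 5.599025
v = 9.7 / 5.599025 = 1.732444 mm/s


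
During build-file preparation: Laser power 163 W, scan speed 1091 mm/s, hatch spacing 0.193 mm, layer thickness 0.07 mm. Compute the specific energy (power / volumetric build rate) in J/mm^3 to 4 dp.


Build rate = 1091 * 0.193 * 0.07 = 14.73941 mm^3/s
SE = 163 / 14.73941 = 11.0588 J/mm^3


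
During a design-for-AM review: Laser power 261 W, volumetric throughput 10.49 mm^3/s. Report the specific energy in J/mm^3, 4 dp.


SE = 261 / 10.49 = 24.8808 J/mm^3


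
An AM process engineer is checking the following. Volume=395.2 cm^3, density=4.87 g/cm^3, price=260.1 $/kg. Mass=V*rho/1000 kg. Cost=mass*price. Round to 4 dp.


Mass = 395.2*4.87/1000 = 1.924624 kg
Cost = 1.924624 * 260.1 = 500.5947 $


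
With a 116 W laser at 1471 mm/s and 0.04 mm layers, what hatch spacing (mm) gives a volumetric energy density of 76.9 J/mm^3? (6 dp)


h = 116 / (76.9*1471*0.04) = 0.025637 mm


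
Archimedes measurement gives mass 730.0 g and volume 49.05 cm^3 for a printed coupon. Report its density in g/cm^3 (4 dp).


rho = 730.0 / 49.05 = 14.8828 g/cm^3


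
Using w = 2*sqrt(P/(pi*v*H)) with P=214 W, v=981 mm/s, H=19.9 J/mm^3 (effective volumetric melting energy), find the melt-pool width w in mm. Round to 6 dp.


w = 2*sqrt(214/(pi*981*19.9)) = 0.118141 mm


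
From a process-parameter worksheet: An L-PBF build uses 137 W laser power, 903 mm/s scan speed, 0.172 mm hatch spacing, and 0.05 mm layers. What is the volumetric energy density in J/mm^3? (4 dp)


E = 137 / (903*0.172*0.05) = 17.6415 J/mm^3


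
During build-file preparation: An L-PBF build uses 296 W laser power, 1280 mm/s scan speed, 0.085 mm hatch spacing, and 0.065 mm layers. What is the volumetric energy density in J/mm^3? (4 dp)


E = 296 / (1280*0.085*0.065) = 41.8552 J/mm^3


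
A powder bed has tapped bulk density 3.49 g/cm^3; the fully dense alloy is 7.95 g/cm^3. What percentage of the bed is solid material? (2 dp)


Packing = (3.49/7.95)*100 = 43.9 %


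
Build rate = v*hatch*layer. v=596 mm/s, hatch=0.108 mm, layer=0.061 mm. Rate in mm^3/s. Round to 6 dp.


Rate = 596 * 0.108 * 0.061 = 3.926448 mm^3/s


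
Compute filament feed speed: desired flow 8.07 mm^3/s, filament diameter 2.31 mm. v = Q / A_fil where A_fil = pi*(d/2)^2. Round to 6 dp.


A = pi*(2.31/2)^2 = 4.190963
v = 8.07 / 4.190963 = 1.925572 mm/s


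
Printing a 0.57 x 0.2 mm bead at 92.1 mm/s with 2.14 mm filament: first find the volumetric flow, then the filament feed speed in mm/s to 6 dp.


Q = 0.57 * 0.2 * 92.1 = 10.4994 mm^3/s
A_fil = pi*(2.14/2)^2 = 3.59680943 mm^2
v_feed = 10.4994 / 3.59680943 = 2.919087 mm/s


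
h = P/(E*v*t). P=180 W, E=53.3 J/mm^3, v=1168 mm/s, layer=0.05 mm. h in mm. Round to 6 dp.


h = 180 / (53.3*1168*0.05) = 0.057827 mm


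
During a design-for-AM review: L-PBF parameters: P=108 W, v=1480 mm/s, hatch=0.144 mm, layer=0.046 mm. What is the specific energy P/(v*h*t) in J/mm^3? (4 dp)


Build rate = 1480 * 0.144 * 0.046 = 9.80352 mm^3/s
SE = 108 / 9.80352 = 11.0165 J/mm^3


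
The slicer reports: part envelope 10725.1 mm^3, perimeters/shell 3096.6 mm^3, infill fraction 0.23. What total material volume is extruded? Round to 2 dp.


V_infill = (10725.1 - 3096.6) * 0.23 = 1754.56
V_total = 3096.6 + 1754.56 = 4851.16 mm^3


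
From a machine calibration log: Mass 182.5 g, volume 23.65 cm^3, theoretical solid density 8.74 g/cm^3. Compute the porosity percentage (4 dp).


rho_part = 182.5 / 23.65 = 7.7167019 g/cm^3
Porosity = (1 - 7.7167019/8.74)*100 = 11.7082 %


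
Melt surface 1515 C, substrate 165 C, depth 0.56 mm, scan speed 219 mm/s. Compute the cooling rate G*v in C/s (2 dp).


G = (1515-165)/0.56 = 2410.71428571 C/mm
CR = 2410.71428571 * 219 = 527946.43 C/s


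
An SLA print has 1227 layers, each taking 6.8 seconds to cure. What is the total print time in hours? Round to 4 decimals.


t = 1227 * 6.8 / 3600 = 2.3177 hrs


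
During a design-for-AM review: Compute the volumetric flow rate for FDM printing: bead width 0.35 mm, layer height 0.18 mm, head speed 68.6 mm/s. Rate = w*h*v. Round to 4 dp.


Rate = 0.35 * 0.18 * 68.6 = 4.3218 mm^3/s


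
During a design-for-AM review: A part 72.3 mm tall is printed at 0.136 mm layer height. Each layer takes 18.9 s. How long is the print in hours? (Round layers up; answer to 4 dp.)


Layers = ceil(72.3/0.136) = 532
t = 532 * 18.9 / 3600 = 2.793 hrs


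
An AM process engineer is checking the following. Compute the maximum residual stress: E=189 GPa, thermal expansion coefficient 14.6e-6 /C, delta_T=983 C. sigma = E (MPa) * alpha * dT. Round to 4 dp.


sigma = 189*1000 * 14.6e-6 * 983 = 2712.4902 MPa


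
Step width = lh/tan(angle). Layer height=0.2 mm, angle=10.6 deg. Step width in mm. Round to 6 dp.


step = 0.2 / tan(10.6) = 1.068691 mm


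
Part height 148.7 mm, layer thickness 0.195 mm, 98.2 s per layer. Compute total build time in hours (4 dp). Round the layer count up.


Layers = ceil(148.7/0.195) = 763
t = 763 * 98.2 / 3600 = 20.8129 hrs


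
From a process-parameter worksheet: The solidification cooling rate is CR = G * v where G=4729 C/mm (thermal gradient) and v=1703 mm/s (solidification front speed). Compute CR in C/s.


CR = 4729 * 1703 = 8053487 C/s


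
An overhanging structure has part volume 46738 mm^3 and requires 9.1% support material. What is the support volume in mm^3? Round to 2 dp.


V_support = 46738 * 0.091 = 4253.16 mm^3


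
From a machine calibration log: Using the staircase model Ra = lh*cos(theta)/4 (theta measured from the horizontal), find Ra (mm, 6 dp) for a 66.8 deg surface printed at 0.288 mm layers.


Ra = 0.288 * cos(66.8) / 4 = 0.028364 mm


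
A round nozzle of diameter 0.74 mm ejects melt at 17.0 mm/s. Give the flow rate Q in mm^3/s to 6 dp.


A = pi*(0.74/2)^2 = 0.43008403 mm^2
Q = 0.43008403 * 17.0 = 7.311429 mm^3/s


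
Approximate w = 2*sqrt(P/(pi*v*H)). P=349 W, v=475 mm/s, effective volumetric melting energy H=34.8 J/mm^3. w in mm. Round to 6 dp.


w = 2*sqrt(349/(pi*475*34.8)) = 0.163958 mm


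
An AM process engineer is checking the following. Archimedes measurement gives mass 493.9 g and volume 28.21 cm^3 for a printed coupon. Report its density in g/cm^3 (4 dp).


rho = 493.9 / 28.21 = 17.508 g/cm^3


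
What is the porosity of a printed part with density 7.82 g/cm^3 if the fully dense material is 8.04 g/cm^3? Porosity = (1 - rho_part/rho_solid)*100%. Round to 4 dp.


Porosity = (1-7.82/8.04)*100 = 2.7363 %


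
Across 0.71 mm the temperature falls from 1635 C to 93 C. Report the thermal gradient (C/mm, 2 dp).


G = (1635-93)/0.71 = 2171.83 C/mm


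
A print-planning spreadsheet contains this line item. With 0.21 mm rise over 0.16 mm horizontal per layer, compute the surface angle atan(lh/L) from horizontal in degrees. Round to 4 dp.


angle = atan(0.21/0.16) = 52.6961 degrees


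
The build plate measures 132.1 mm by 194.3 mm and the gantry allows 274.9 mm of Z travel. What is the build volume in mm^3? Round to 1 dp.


V = 132.1 * 194.3 * 274.9 = 7055866.5 mm^3


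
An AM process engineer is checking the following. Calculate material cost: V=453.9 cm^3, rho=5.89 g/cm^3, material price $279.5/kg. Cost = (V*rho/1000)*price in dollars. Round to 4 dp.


Mass = 453.9*5.89/1000 = 2.673471 kg
Cost = 2.673471 * 279.5 = 747.2351 $


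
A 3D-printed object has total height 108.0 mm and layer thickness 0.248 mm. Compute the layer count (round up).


Layers = ceil(108.0/0.248) = 436


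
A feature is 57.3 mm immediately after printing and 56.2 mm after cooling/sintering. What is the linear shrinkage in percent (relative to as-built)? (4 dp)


Shrinkage = ((57.3-56.2)/57.3)*100 = 1.9197 %


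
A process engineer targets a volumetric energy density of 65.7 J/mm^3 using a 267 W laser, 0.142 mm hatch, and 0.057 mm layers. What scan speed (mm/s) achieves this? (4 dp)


v = 267 / (65.7*0.142*0.057) = 502.0913 mm/s


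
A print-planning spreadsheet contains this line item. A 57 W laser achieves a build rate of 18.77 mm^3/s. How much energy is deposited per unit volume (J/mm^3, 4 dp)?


SE = 57 / 18.77 = 3.0368 J/mm^3


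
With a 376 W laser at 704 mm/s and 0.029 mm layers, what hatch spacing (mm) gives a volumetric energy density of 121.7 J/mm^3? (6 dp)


h = 376 / (121.7*704*0.029) = 0.151331 mm


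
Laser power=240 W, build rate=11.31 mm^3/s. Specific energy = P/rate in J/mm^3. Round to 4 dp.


SE = 240 / 11.31 = 21.2202 J/mm^3


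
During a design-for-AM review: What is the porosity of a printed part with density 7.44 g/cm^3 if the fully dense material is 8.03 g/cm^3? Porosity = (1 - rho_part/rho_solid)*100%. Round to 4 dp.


Porosity = (1-7.44/8.03)*100 = 7.3474 %


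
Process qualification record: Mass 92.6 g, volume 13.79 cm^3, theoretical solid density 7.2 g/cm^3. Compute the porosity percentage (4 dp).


rho_part = 92.6 / 13.79 = 6.71501088 g/cm^3
Porosity = (1 - 6.71501088/7.2)*100 = 6.736 %


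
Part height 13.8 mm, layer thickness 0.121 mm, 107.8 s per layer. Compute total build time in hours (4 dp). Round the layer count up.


Layers = ceil(13.8/0.121) = 115
t = 115 * 107.8 / 3600 = 3.4436 hrs


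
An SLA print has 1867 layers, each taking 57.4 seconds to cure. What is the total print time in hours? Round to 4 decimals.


t = 1867 * 57.4 / 3600 = 29.7683 hrs
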